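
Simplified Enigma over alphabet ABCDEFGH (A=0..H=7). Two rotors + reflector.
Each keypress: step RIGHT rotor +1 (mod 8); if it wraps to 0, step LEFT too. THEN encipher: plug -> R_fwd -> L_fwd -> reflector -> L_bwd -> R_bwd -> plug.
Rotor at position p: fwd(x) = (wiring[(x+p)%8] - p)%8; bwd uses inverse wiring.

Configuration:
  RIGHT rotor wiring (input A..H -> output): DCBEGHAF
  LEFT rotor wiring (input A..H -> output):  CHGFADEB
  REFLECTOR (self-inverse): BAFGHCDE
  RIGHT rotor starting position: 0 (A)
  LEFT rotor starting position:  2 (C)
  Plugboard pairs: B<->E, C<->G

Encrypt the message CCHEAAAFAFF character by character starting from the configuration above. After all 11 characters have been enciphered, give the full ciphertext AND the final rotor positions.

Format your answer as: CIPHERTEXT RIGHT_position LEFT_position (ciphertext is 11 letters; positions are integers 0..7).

Char 1 ('C'): step: R->1, L=2; C->plug->G->R->E->L->C->refl->F->L'->H->R'->F->plug->F
Char 2 ('C'): step: R->2, L=2; C->plug->G->R->B->L->D->refl->G->L'->C->R'->B->plug->E
Char 3 ('H'): step: R->3, L=2; H->plug->H->R->G->L->A->refl->B->L'->D->R'->B->plug->E
Char 4 ('E'): step: R->4, L=2; E->plug->B->R->D->L->B->refl->A->L'->G->R'->F->plug->F
Char 5 ('A'): step: R->5, L=2; A->plug->A->R->C->L->G->refl->D->L'->B->R'->H->plug->H
Char 6 ('A'): step: R->6, L=2; A->plug->A->R->C->L->G->refl->D->L'->B->R'->H->plug->H
Char 7 ('A'): step: R->7, L=2; A->plug->A->R->G->L->A->refl->B->L'->D->R'->C->plug->G
Char 8 ('F'): step: R->0, L->3 (L advanced); F->plug->F->R->H->L->D->refl->G->L'->E->R'->D->plug->D
Char 9 ('A'): step: R->1, L=3; A->plug->A->R->B->L->F->refl->C->L'->A->R'->B->plug->E
Char 10 ('F'): step: R->2, L=3; F->plug->F->R->D->L->B->refl->A->L'->C->R'->B->plug->E
Char 11 ('F'): step: R->3, L=3; F->plug->F->R->A->L->C->refl->F->L'->B->R'->A->plug->A
Final: ciphertext=FEEFHHGDEEA, RIGHT=3, LEFT=3

Answer: FEEFHHGDEEA 3 3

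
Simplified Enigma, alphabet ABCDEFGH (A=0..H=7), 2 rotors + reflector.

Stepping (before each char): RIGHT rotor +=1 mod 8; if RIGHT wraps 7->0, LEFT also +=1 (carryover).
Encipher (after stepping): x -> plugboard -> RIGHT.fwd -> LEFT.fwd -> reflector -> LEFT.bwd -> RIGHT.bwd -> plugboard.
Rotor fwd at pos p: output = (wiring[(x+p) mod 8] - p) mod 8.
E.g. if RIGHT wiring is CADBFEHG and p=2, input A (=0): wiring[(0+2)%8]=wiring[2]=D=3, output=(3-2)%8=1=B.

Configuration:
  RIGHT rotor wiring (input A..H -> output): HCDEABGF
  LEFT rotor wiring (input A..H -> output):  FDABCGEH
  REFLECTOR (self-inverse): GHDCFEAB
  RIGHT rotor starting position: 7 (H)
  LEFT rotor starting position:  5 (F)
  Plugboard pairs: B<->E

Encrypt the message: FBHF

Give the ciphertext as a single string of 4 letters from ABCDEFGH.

Answer: EDDE

Derivation:
Char 1 ('F'): step: R->0, L->6 (L advanced); F->plug->F->R->B->L->B->refl->H->L'->C->R'->B->plug->E
Char 2 ('B'): step: R->1, L=6; B->plug->E->R->A->L->G->refl->A->L'->H->R'->D->plug->D
Char 3 ('H'): step: R->2, L=6; H->plug->H->R->A->L->G->refl->A->L'->H->R'->D->plug->D
Char 4 ('F'): step: R->3, L=6; F->plug->F->R->E->L->C->refl->D->L'->F->R'->B->plug->E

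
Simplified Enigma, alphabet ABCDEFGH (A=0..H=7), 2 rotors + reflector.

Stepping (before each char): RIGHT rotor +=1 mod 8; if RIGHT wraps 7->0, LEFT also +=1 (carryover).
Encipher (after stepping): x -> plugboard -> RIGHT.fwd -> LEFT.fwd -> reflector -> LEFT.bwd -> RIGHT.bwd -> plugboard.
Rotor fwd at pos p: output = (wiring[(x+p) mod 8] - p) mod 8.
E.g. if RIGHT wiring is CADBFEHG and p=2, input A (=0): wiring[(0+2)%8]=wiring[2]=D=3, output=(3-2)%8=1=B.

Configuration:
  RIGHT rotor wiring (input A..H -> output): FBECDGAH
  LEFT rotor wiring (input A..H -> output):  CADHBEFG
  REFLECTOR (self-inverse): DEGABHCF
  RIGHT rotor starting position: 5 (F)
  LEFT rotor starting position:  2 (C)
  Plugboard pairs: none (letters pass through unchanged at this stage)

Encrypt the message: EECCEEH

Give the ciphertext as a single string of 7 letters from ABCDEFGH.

Char 1 ('E'): step: R->6, L=2; E->plug->E->R->G->L->A->refl->D->L'->E->R'->F->plug->F
Char 2 ('E'): step: R->7, L=2; E->plug->E->R->D->L->C->refl->G->L'->H->R'->G->plug->G
Char 3 ('C'): step: R->0, L->3 (L advanced); C->plug->C->R->E->L->D->refl->A->L'->H->R'->H->plug->H
Char 4 ('C'): step: R->1, L=3; C->plug->C->R->B->L->G->refl->C->L'->D->R'->B->plug->B
Char 5 ('E'): step: R->2, L=3; E->plug->E->R->G->L->F->refl->H->L'->F->R'->F->plug->F
Char 6 ('E'): step: R->3, L=3; E->plug->E->R->E->L->D->refl->A->L'->H->R'->A->plug->A
Char 7 ('H'): step: R->4, L=3; H->plug->H->R->G->L->F->refl->H->L'->F->R'->F->plug->F

Answer: FGHBFAF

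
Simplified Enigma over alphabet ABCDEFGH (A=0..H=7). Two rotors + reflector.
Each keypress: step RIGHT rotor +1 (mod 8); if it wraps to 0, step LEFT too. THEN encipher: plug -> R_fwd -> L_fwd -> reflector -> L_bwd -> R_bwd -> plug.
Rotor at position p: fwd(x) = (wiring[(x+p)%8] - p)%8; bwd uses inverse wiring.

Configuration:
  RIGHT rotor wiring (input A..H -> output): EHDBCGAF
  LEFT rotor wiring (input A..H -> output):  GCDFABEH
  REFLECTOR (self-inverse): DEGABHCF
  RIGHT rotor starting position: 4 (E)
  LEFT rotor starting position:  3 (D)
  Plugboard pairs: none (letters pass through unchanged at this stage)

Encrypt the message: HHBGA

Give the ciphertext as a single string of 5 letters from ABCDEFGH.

Char 1 ('H'): step: R->5, L=3; H->plug->H->R->F->L->D->refl->A->L'->H->R'->D->plug->D
Char 2 ('H'): step: R->6, L=3; H->plug->H->R->A->L->C->refl->G->L'->C->R'->A->plug->A
Char 3 ('B'): step: R->7, L=3; B->plug->B->R->F->L->D->refl->A->L'->H->R'->G->plug->G
Char 4 ('G'): step: R->0, L->4 (L advanced); G->plug->G->R->A->L->E->refl->B->L'->H->R'->B->plug->B
Char 5 ('A'): step: R->1, L=4; A->plug->A->R->G->L->H->refl->F->L'->B->R'->D->plug->D

Answer: DAGBD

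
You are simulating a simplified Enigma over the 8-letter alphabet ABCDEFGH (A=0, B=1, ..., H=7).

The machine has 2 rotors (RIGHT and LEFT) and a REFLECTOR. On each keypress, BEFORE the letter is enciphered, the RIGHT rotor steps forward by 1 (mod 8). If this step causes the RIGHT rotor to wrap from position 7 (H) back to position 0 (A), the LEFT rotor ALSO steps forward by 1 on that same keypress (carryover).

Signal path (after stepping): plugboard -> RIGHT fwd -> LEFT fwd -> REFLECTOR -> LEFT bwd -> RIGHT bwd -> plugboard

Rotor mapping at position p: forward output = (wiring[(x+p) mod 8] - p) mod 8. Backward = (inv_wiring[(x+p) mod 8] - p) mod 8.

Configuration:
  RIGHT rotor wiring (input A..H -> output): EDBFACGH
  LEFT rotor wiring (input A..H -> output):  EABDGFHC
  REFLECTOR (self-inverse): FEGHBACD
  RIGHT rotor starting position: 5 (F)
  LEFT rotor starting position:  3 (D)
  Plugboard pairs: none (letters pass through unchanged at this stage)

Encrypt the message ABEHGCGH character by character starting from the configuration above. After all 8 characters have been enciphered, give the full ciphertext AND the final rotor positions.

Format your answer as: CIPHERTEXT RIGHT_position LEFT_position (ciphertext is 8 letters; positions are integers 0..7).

Char 1 ('A'): step: R->6, L=3; A->plug->A->R->A->L->A->refl->F->L'->G->R'->C->plug->C
Char 2 ('B'): step: R->7, L=3; B->plug->B->R->F->L->B->refl->E->L'->D->R'->G->plug->G
Char 3 ('E'): step: R->0, L->4 (L advanced); E->plug->E->R->A->L->C->refl->G->L'->D->R'->B->plug->B
Char 4 ('H'): step: R->1, L=4; H->plug->H->R->D->L->G->refl->C->L'->A->R'->B->plug->B
Char 5 ('G'): step: R->2, L=4; G->plug->G->R->C->L->D->refl->H->L'->H->R'->A->plug->A
Char 6 ('C'): step: R->3, L=4; C->plug->C->R->H->L->H->refl->D->L'->C->R'->A->plug->A
Char 7 ('G'): step: R->4, L=4; G->plug->G->R->F->L->E->refl->B->L'->B->R'->H->plug->H
Char 8 ('H'): step: R->5, L=4; H->plug->H->R->D->L->G->refl->C->L'->A->R'->G->plug->G
Final: ciphertext=CGBBAAHG, RIGHT=5, LEFT=4

Answer: CGBBAAHG 5 4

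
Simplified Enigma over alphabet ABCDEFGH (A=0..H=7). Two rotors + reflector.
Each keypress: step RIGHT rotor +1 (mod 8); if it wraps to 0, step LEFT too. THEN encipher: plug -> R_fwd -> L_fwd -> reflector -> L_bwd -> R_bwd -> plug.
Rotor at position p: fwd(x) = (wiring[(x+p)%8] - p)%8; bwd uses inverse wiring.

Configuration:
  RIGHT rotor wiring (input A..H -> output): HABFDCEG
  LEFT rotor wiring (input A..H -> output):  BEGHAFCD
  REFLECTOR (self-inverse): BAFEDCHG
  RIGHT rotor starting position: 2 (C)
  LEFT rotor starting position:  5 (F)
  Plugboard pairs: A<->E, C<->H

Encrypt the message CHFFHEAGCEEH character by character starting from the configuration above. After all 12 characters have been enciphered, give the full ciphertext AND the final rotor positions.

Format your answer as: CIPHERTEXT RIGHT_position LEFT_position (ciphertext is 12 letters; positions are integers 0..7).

Answer: DGDAAACFDAFE 6 6

Derivation:
Char 1 ('C'): step: R->3, L=5; C->plug->H->R->G->L->C->refl->F->L'->B->R'->D->plug->D
Char 2 ('H'): step: R->4, L=5; H->plug->C->R->A->L->A->refl->B->L'->F->R'->G->plug->G
Char 3 ('F'): step: R->5, L=5; F->plug->F->R->E->L->H->refl->G->L'->C->R'->D->plug->D
Char 4 ('F'): step: R->6, L=5; F->plug->F->R->H->L->D->refl->E->L'->D->R'->E->plug->A
Char 5 ('H'): step: R->7, L=5; H->plug->C->R->B->L->F->refl->C->L'->G->R'->E->plug->A
Char 6 ('E'): step: R->0, L->6 (L advanced); E->plug->A->R->H->L->H->refl->G->L'->D->R'->E->plug->A
Char 7 ('A'): step: R->1, L=6; A->plug->E->R->B->L->F->refl->C->L'->G->R'->H->plug->C
Char 8 ('G'): step: R->2, L=6; G->plug->G->R->F->L->B->refl->A->L'->E->R'->F->plug->F
Char 9 ('C'): step: R->3, L=6; C->plug->H->R->G->L->C->refl->F->L'->B->R'->D->plug->D
Char 10 ('E'): step: R->4, L=6; E->plug->A->R->H->L->H->refl->G->L'->D->R'->E->plug->A
Char 11 ('E'): step: R->5, L=6; E->plug->A->R->F->L->B->refl->A->L'->E->R'->F->plug->F
Char 12 ('H'): step: R->6, L=6; H->plug->C->R->B->L->F->refl->C->L'->G->R'->A->plug->E
Final: ciphertext=DGDAAACFDAFE, RIGHT=6, LEFT=6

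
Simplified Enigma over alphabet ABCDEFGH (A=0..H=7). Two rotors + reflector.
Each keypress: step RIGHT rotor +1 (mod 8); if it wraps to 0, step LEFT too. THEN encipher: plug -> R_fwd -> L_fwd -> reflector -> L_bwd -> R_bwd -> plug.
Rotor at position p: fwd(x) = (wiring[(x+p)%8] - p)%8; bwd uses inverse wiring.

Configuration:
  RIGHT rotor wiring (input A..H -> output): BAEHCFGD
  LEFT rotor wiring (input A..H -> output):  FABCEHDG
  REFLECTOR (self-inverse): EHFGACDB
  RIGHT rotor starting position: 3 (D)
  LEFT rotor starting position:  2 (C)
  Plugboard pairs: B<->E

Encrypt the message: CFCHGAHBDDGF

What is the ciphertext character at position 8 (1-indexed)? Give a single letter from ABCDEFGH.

Char 1 ('C'): step: R->4, L=2; C->plug->C->R->C->L->C->refl->F->L'->D->R'->H->plug->H
Char 2 ('F'): step: R->5, L=2; F->plug->F->R->H->L->G->refl->D->L'->G->R'->C->plug->C
Char 3 ('C'): step: R->6, L=2; C->plug->C->R->D->L->F->refl->C->L'->C->R'->D->plug->D
Char 4 ('H'): step: R->7, L=2; H->plug->H->R->H->L->G->refl->D->L'->G->R'->G->plug->G
Char 5 ('G'): step: R->0, L->3 (L advanced); G->plug->G->R->G->L->F->refl->C->L'->F->R'->F->plug->F
Char 6 ('A'): step: R->1, L=3; A->plug->A->R->H->L->G->refl->D->L'->E->R'->E->plug->B
Char 7 ('H'): step: R->2, L=3; H->plug->H->R->G->L->F->refl->C->L'->F->R'->B->plug->E
Char 8 ('B'): step: R->3, L=3; B->plug->E->R->A->L->H->refl->B->L'->B->R'->H->plug->H

H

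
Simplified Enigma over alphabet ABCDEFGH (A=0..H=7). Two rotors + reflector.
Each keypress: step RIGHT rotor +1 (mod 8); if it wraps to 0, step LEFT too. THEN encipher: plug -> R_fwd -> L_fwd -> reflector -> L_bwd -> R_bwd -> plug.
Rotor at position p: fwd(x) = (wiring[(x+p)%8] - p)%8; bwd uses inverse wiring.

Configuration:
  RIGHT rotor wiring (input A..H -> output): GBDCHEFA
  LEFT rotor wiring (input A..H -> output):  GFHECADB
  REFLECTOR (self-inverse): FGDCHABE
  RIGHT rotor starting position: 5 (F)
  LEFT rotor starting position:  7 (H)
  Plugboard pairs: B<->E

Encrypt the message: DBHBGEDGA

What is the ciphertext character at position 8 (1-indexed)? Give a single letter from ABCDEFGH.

Char 1 ('D'): step: R->6, L=7; D->plug->D->R->D->L->A->refl->F->L'->E->R'->F->plug->F
Char 2 ('B'): step: R->7, L=7; B->plug->E->R->D->L->A->refl->F->L'->E->R'->D->plug->D
Char 3 ('H'): step: R->0, L->0 (L advanced); H->plug->H->R->A->L->G->refl->B->L'->H->R'->E->plug->B
Char 4 ('B'): step: R->1, L=0; B->plug->E->R->D->L->E->refl->H->L'->C->R'->B->plug->E
Char 5 ('G'): step: R->2, L=0; G->plug->G->R->E->L->C->refl->D->L'->G->R'->F->plug->F
Char 6 ('E'): step: R->3, L=0; E->plug->B->R->E->L->C->refl->D->L'->G->R'->G->plug->G
Char 7 ('D'): step: R->4, L=0; D->plug->D->R->E->L->C->refl->D->L'->G->R'->H->plug->H
Char 8 ('G'): step: R->5, L=0; G->plug->G->R->F->L->A->refl->F->L'->B->R'->D->plug->D

D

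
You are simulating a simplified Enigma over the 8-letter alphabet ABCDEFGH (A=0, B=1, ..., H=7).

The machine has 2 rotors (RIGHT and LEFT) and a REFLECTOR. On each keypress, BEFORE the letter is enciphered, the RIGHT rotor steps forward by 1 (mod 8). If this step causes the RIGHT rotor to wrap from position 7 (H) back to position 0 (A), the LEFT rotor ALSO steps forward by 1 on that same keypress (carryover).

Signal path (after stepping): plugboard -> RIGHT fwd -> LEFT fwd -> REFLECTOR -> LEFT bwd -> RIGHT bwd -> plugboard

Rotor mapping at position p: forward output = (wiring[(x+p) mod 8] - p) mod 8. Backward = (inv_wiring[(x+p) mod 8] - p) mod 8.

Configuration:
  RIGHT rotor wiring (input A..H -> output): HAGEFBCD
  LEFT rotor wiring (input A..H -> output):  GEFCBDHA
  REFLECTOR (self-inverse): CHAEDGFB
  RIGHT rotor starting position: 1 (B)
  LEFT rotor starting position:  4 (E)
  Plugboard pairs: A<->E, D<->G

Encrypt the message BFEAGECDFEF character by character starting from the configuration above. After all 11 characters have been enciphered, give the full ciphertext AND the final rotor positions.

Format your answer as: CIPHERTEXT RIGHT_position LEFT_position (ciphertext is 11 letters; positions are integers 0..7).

Char 1 ('B'): step: R->2, L=4; B->plug->B->R->C->L->D->refl->E->L'->D->R'->C->plug->C
Char 2 ('F'): step: R->3, L=4; F->plug->F->R->E->L->C->refl->A->L'->F->R'->G->plug->D
Char 3 ('E'): step: R->4, L=4; E->plug->A->R->B->L->H->refl->B->L'->G->R'->C->plug->C
Char 4 ('A'): step: R->5, L=4; A->plug->E->R->D->L->E->refl->D->L'->C->R'->D->plug->G
Char 5 ('G'): step: R->6, L=4; G->plug->D->R->C->L->D->refl->E->L'->D->R'->H->plug->H
Char 6 ('E'): step: R->7, L=4; E->plug->A->R->E->L->C->refl->A->L'->F->R'->E->plug->A
Char 7 ('C'): step: R->0, L->5 (L advanced); C->plug->C->R->G->L->F->refl->G->L'->A->R'->B->plug->B
Char 8 ('D'): step: R->1, L=5; D->plug->G->R->C->L->D->refl->E->L'->H->R'->A->plug->E
Char 9 ('F'): step: R->2, L=5; F->plug->F->R->B->L->C->refl->A->L'->F->R'->G->plug->D
Char 10 ('E'): step: R->3, L=5; E->plug->A->R->B->L->C->refl->A->L'->F->R'->G->plug->D
Char 11 ('F'): step: R->4, L=5; F->plug->F->R->E->L->H->refl->B->L'->D->R'->E->plug->A
Final: ciphertext=CDCGHABEDDA, RIGHT=4, LEFT=5

Answer: CDCGHABEDDA 4 5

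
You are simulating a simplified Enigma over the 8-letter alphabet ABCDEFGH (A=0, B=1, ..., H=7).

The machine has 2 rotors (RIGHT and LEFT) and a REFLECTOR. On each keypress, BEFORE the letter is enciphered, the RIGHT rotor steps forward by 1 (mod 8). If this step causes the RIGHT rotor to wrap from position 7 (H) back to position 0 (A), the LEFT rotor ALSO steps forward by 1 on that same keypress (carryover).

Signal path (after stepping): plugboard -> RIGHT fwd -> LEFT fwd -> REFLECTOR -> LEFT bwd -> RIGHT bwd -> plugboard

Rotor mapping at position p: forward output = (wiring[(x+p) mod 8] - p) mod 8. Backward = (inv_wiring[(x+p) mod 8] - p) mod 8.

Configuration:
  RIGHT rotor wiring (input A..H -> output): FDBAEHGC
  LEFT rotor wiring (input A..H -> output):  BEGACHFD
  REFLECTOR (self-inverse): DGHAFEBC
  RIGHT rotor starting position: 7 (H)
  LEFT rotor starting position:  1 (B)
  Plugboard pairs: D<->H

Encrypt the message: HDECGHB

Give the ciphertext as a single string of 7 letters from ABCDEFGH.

Answer: BACFEGF

Derivation:
Char 1 ('H'): step: R->0, L->2 (L advanced); H->plug->D->R->A->L->E->refl->F->L'->D->R'->B->plug->B
Char 2 ('D'): step: R->1, L=2; D->plug->H->R->E->L->D->refl->A->L'->C->R'->A->plug->A
Char 3 ('E'): step: R->2, L=2; E->plug->E->R->E->L->D->refl->A->L'->C->R'->C->plug->C
Char 4 ('C'): step: R->3, L=2; C->plug->C->R->E->L->D->refl->A->L'->C->R'->F->plug->F
Char 5 ('G'): step: R->4, L=2; G->plug->G->R->F->L->B->refl->G->L'->B->R'->E->plug->E
Char 6 ('H'): step: R->5, L=2; H->plug->D->R->A->L->E->refl->F->L'->D->R'->G->plug->G
Char 7 ('B'): step: R->6, L=2; B->plug->B->R->E->L->D->refl->A->L'->C->R'->F->plug->F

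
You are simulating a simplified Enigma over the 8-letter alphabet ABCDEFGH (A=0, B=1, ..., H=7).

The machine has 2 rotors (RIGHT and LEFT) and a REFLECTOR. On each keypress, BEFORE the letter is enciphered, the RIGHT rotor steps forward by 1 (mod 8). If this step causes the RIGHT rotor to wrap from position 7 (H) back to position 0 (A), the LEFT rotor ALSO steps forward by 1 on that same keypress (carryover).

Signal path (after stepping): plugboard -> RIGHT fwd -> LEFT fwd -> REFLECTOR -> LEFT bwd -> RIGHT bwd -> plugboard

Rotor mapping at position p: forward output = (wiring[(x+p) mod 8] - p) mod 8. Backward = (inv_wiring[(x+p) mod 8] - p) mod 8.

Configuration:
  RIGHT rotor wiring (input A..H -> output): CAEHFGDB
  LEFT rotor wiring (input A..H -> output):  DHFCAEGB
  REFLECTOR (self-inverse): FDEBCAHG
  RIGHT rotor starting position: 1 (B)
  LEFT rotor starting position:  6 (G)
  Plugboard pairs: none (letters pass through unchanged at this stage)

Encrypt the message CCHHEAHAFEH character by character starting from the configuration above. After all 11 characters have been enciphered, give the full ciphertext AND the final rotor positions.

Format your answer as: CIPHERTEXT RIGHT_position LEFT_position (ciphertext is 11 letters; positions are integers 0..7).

Answer: EHAGAEBBCBC 4 7

Derivation:
Char 1 ('C'): step: R->2, L=6; C->plug->C->R->D->L->B->refl->D->L'->B->R'->E->plug->E
Char 2 ('C'): step: R->3, L=6; C->plug->C->R->D->L->B->refl->D->L'->B->R'->H->plug->H
Char 3 ('H'): step: R->4, L=6; H->plug->H->R->D->L->B->refl->D->L'->B->R'->A->plug->A
Char 4 ('H'): step: R->5, L=6; H->plug->H->R->A->L->A->refl->F->L'->C->R'->G->plug->G
Char 5 ('E'): step: R->6, L=6; E->plug->E->R->G->L->C->refl->E->L'->F->R'->A->plug->A
Char 6 ('A'): step: R->7, L=6; A->plug->A->R->C->L->F->refl->A->L'->A->R'->E->plug->E
Char 7 ('H'): step: R->0, L->7 (L advanced); H->plug->H->R->B->L->E->refl->C->L'->A->R'->B->plug->B
Char 8 ('A'): step: R->1, L=7; A->plug->A->R->H->L->H->refl->G->L'->D->R'->B->plug->B
Char 9 ('F'): step: R->2, L=7; F->plug->F->R->H->L->H->refl->G->L'->D->R'->C->plug->C
Char 10 ('E'): step: R->3, L=7; E->plug->E->R->G->L->F->refl->A->L'->C->R'->B->plug->B
Char 11 ('H'): step: R->4, L=7; H->plug->H->R->D->L->G->refl->H->L'->H->R'->C->plug->C
Final: ciphertext=EHAGAEBBCBC, RIGHT=4, LEFT=7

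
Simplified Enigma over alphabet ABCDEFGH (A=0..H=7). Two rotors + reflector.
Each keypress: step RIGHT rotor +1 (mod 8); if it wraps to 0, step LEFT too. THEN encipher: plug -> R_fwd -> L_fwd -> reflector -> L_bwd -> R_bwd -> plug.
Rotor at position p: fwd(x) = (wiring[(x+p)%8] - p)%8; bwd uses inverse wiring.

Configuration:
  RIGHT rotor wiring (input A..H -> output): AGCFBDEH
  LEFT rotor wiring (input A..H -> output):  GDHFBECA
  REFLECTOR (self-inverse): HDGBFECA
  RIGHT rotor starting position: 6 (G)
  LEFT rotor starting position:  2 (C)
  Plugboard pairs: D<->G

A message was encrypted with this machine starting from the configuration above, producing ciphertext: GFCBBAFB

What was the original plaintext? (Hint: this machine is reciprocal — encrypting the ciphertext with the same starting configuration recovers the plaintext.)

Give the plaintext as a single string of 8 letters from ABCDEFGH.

Answer: HBHDDFCG

Derivation:
Char 1 ('G'): step: R->7, L=2; G->plug->D->R->D->L->C->refl->G->L'->F->R'->H->plug->H
Char 2 ('F'): step: R->0, L->3 (L advanced); F->plug->F->R->D->L->H->refl->A->L'->G->R'->B->plug->B
Char 3 ('C'): step: R->1, L=3; C->plug->C->R->E->L->F->refl->E->L'->H->R'->H->plug->H
Char 4 ('B'): step: R->2, L=3; B->plug->B->R->D->L->H->refl->A->L'->G->R'->G->plug->D
Char 5 ('B'): step: R->3, L=3; B->plug->B->R->G->L->A->refl->H->L'->D->R'->G->plug->D
Char 6 ('A'): step: R->4, L=3; A->plug->A->R->F->L->D->refl->B->L'->C->R'->F->plug->F
Char 7 ('F'): step: R->5, L=3; F->plug->F->R->F->L->D->refl->B->L'->C->R'->C->plug->C
Char 8 ('B'): step: R->6, L=3; B->plug->B->R->B->L->G->refl->C->L'->A->R'->D->plug->G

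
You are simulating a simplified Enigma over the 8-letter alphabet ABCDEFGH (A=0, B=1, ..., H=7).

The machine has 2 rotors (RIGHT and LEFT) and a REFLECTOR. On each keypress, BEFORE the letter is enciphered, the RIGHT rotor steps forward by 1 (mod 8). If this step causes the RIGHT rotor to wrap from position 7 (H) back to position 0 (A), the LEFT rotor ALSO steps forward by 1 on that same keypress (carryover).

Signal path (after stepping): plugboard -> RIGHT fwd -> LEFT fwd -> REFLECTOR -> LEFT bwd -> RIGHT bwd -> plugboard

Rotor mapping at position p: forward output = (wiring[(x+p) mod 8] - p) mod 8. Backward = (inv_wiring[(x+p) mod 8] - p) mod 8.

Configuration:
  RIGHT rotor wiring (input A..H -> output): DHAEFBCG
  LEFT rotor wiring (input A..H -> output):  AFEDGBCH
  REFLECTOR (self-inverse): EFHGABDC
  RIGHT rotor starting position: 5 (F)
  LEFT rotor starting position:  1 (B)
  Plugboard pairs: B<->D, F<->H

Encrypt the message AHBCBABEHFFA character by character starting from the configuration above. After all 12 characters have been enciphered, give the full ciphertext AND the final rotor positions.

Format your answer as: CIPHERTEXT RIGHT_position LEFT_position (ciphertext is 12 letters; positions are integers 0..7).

Char 1 ('A'): step: R->6, L=1; A->plug->A->R->E->L->A->refl->E->L'->A->R'->B->plug->D
Char 2 ('H'): step: R->7, L=1; H->plug->F->R->G->L->G->refl->D->L'->B->R'->D->plug->B
Char 3 ('B'): step: R->0, L->2 (L advanced); B->plug->D->R->E->L->A->refl->E->L'->C->R'->G->plug->G
Char 4 ('C'): step: R->1, L=2; C->plug->C->R->D->L->H->refl->C->L'->A->R'->E->plug->E
Char 5 ('B'): step: R->2, L=2; B->plug->D->R->H->L->D->refl->G->L'->G->R'->A->plug->A
Char 6 ('A'): step: R->3, L=2; A->plug->A->R->B->L->B->refl->F->L'->F->R'->H->plug->F
Char 7 ('B'): step: R->4, L=2; B->plug->D->R->C->L->E->refl->A->L'->E->R'->G->plug->G
Char 8 ('E'): step: R->5, L=2; E->plug->E->R->C->L->E->refl->A->L'->E->R'->A->plug->A
Char 9 ('H'): step: R->6, L=2; H->plug->F->R->G->L->G->refl->D->L'->H->R'->G->plug->G
Char 10 ('F'): step: R->7, L=2; F->plug->H->R->D->L->H->refl->C->L'->A->R'->C->plug->C
Char 11 ('F'): step: R->0, L->3 (L advanced); F->plug->H->R->G->L->C->refl->H->L'->D->R'->A->plug->A
Char 12 ('A'): step: R->1, L=3; A->plug->A->R->G->L->C->refl->H->L'->D->R'->C->plug->C
Final: ciphertext=DBGEAFGAGCAC, RIGHT=1, LEFT=3

Answer: DBGEAFGAGCAC 1 3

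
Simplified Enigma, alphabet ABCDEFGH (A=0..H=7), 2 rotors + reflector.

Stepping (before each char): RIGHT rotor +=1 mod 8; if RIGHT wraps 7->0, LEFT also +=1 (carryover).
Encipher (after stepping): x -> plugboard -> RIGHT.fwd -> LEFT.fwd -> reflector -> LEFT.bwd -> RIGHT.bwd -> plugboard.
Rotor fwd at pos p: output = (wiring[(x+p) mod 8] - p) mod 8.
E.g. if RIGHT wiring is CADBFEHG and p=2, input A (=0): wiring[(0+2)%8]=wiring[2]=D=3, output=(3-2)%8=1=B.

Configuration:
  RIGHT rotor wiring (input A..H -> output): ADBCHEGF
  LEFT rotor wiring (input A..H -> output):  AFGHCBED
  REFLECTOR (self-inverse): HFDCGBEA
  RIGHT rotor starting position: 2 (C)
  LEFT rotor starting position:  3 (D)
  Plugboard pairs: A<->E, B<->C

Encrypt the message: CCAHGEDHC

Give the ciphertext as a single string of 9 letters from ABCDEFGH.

Char 1 ('C'): step: R->3, L=3; C->plug->B->R->E->L->A->refl->H->L'->B->R'->C->plug->B
Char 2 ('C'): step: R->4, L=3; C->plug->B->R->A->L->E->refl->G->L'->C->R'->C->plug->B
Char 3 ('A'): step: R->5, L=3; A->plug->E->R->G->L->C->refl->D->L'->H->R'->A->plug->E
Char 4 ('H'): step: R->6, L=3; H->plug->H->R->G->L->C->refl->D->L'->H->R'->B->plug->C
Char 5 ('G'): step: R->7, L=3; G->plug->G->R->F->L->F->refl->B->L'->D->R'->E->plug->A
Char 6 ('E'): step: R->0, L->4 (L advanced); E->plug->A->R->A->L->G->refl->E->L'->E->R'->F->plug->F
Char 7 ('D'): step: R->1, L=4; D->plug->D->R->G->L->C->refl->D->L'->H->R'->H->plug->H
Char 8 ('H'): step: R->2, L=4; H->plug->H->R->B->L->F->refl->B->L'->F->R'->C->plug->B
Char 9 ('C'): step: R->3, L=4; C->plug->B->R->E->L->E->refl->G->L'->A->R'->G->plug->G

Answer: BBECAFHBG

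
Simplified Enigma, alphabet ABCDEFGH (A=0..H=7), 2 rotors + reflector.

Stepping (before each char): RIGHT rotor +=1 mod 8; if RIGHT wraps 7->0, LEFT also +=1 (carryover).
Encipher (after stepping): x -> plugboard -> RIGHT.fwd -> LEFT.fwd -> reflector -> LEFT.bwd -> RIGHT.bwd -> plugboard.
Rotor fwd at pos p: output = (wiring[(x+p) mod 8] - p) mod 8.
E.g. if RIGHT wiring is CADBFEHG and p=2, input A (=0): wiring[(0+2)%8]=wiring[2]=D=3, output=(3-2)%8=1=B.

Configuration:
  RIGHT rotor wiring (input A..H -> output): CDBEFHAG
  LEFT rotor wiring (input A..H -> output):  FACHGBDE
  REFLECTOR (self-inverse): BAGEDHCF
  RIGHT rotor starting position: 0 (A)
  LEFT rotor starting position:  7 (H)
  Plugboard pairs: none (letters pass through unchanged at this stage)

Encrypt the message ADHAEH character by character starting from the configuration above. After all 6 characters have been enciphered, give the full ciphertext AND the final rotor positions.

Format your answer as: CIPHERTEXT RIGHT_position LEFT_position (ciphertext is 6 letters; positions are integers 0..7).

Char 1 ('A'): step: R->1, L=7; A->plug->A->R->C->L->B->refl->A->L'->E->R'->D->plug->D
Char 2 ('D'): step: R->2, L=7; D->plug->D->R->F->L->H->refl->F->L'->A->R'->G->plug->G
Char 3 ('H'): step: R->3, L=7; H->plug->H->R->G->L->C->refl->G->L'->B->R'->A->plug->A
Char 4 ('A'): step: R->4, L=7; A->plug->A->R->B->L->G->refl->C->L'->G->R'->E->plug->E
Char 5 ('E'): step: R->5, L=7; E->plug->E->R->G->L->C->refl->G->L'->B->R'->C->plug->C
Char 6 ('H'): step: R->6, L=7; H->plug->H->R->B->L->G->refl->C->L'->G->R'->F->plug->F
Final: ciphertext=DGAECF, RIGHT=6, LEFT=7

Answer: DGAECF 6 7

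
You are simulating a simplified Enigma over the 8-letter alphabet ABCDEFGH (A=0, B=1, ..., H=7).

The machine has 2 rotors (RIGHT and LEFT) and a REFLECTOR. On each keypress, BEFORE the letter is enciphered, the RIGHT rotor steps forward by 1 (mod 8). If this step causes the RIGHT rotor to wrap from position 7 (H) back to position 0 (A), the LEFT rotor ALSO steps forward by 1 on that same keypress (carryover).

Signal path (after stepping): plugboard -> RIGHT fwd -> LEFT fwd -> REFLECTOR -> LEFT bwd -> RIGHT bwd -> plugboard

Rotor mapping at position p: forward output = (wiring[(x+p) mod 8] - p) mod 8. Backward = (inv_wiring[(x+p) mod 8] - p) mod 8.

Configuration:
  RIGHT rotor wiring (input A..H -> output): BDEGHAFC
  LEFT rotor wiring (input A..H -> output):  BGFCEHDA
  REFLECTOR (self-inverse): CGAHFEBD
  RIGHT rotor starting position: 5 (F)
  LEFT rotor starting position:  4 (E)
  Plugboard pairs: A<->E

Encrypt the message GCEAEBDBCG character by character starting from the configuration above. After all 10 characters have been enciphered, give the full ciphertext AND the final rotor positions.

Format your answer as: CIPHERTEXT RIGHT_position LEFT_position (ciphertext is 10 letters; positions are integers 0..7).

Answer: HECEGHECAC 7 5

Derivation:
Char 1 ('G'): step: R->6, L=4; G->plug->G->R->B->L->D->refl->H->L'->C->R'->H->plug->H
Char 2 ('C'): step: R->7, L=4; C->plug->C->R->E->L->F->refl->E->L'->D->R'->A->plug->E
Char 3 ('E'): step: R->0, L->5 (L advanced); E->plug->A->R->B->L->G->refl->B->L'->E->R'->C->plug->C
Char 4 ('A'): step: R->1, L=5; A->plug->E->R->H->L->H->refl->D->L'->C->R'->A->plug->E
Char 5 ('E'): step: R->2, L=5; E->plug->A->R->C->L->D->refl->H->L'->H->R'->G->plug->G
Char 6 ('B'): step: R->3, L=5; B->plug->B->R->E->L->B->refl->G->L'->B->R'->H->plug->H
Char 7 ('D'): step: R->4, L=5; D->plug->D->R->G->L->F->refl->E->L'->D->R'->A->plug->E
Char 8 ('B'): step: R->5, L=5; B->plug->B->R->A->L->C->refl->A->L'->F->R'->C->plug->C
Char 9 ('C'): step: R->6, L=5; C->plug->C->R->D->L->E->refl->F->L'->G->R'->E->plug->A
Char 10 ('G'): step: R->7, L=5; G->plug->G->R->B->L->G->refl->B->L'->E->R'->C->plug->C
Final: ciphertext=HECEGHECAC, RIGHT=7, LEFT=5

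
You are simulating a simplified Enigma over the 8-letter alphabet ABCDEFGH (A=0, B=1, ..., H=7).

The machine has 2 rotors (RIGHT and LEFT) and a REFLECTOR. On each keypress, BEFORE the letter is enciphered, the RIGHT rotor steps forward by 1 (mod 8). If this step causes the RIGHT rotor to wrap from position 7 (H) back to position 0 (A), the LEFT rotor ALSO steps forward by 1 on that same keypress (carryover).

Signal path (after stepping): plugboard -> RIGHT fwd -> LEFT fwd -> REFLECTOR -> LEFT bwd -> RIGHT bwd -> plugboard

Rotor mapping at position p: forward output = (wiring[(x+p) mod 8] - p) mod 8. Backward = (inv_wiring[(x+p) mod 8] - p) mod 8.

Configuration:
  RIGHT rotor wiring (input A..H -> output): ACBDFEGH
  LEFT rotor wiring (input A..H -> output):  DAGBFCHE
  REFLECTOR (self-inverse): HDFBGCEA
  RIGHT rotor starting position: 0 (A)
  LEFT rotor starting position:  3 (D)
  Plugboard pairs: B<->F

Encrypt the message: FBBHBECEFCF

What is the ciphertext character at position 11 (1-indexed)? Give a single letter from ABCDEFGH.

Char 1 ('F'): step: R->1, L=3; F->plug->B->R->A->L->G->refl->E->L'->D->R'->E->plug->E
Char 2 ('B'): step: R->2, L=3; B->plug->F->R->F->L->A->refl->H->L'->C->R'->D->plug->D
Char 3 ('B'): step: R->3, L=3; B->plug->F->R->F->L->A->refl->H->L'->C->R'->B->plug->F
Char 4 ('H'): step: R->4, L=3; H->plug->H->R->H->L->D->refl->B->L'->E->R'->E->plug->E
Char 5 ('B'): step: R->5, L=3; B->plug->F->R->E->L->B->refl->D->L'->H->R'->A->plug->A
Char 6 ('E'): step: R->6, L=3; E->plug->E->R->D->L->E->refl->G->L'->A->R'->A->plug->A
Char 7 ('C'): step: R->7, L=3; C->plug->C->R->D->L->E->refl->G->L'->A->R'->A->plug->A
Char 8 ('E'): step: R->0, L->4 (L advanced); E->plug->E->R->F->L->E->refl->G->L'->B->R'->C->plug->C
Char 9 ('F'): step: R->1, L=4; F->plug->B->R->A->L->B->refl->D->L'->C->R'->C->plug->C
Char 10 ('C'): step: R->2, L=4; C->plug->C->R->D->L->A->refl->H->L'->E->R'->E->plug->E
Char 11 ('F'): step: R->3, L=4; F->plug->B->R->C->L->D->refl->B->L'->A->R'->A->plug->A

A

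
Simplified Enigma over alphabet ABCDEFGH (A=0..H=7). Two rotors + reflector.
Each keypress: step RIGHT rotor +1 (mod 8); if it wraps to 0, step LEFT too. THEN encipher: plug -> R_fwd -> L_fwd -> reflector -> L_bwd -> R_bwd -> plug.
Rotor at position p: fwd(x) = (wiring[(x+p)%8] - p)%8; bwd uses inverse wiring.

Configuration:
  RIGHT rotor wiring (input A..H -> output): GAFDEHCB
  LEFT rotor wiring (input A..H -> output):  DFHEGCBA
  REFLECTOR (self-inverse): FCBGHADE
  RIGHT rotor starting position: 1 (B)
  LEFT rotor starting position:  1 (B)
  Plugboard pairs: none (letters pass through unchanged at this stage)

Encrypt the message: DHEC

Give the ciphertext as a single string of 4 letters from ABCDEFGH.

Answer: ABGH

Derivation:
Char 1 ('D'): step: R->2, L=1; D->plug->D->R->F->L->A->refl->F->L'->D->R'->A->plug->A
Char 2 ('H'): step: R->3, L=1; H->plug->H->R->C->L->D->refl->G->L'->B->R'->B->plug->B
Char 3 ('E'): step: R->4, L=1; E->plug->E->R->C->L->D->refl->G->L'->B->R'->G->plug->G
Char 4 ('C'): step: R->5, L=1; C->plug->C->R->E->L->B->refl->C->L'->H->R'->H->plug->H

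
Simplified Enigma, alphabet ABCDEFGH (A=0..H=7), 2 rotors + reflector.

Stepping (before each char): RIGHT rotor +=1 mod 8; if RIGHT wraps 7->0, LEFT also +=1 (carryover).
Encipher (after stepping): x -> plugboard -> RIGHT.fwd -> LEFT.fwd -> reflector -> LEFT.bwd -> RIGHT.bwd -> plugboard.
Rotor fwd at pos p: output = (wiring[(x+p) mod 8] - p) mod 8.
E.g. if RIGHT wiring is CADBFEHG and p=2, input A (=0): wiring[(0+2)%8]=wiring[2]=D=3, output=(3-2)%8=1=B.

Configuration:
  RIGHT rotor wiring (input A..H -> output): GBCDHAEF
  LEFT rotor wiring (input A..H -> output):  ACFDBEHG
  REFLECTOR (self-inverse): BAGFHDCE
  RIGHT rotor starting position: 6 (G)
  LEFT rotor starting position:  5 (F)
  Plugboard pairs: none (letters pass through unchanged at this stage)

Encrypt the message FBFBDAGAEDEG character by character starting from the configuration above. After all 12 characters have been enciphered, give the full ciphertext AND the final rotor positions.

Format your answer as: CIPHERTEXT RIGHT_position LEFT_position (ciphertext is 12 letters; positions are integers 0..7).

Answer: BFGAABFFDHBA 2 7

Derivation:
Char 1 ('F'): step: R->7, L=5; F->plug->F->R->A->L->H->refl->E->L'->H->R'->B->plug->B
Char 2 ('B'): step: R->0, L->6 (L advanced); B->plug->B->R->B->L->A->refl->B->L'->A->R'->F->plug->F
Char 3 ('F'): step: R->1, L=6; F->plug->F->R->D->L->E->refl->H->L'->E->R'->G->plug->G
Char 4 ('B'): step: R->2, L=6; B->plug->B->R->B->L->A->refl->B->L'->A->R'->A->plug->A
Char 5 ('D'): step: R->3, L=6; D->plug->D->R->B->L->A->refl->B->L'->A->R'->A->plug->A
Char 6 ('A'): step: R->4, L=6; A->plug->A->R->D->L->E->refl->H->L'->E->R'->B->plug->B
Char 7 ('G'): step: R->5, L=6; G->plug->G->R->G->L->D->refl->F->L'->F->R'->F->plug->F
Char 8 ('A'): step: R->6, L=6; A->plug->A->R->G->L->D->refl->F->L'->F->R'->F->plug->F
Char 9 ('E'): step: R->7, L=6; E->plug->E->R->E->L->H->refl->E->L'->D->R'->D->plug->D
Char 10 ('D'): step: R->0, L->7 (L advanced); D->plug->D->R->D->L->G->refl->C->L'->F->R'->H->plug->H
Char 11 ('E'): step: R->1, L=7; E->plug->E->R->H->L->A->refl->B->L'->B->R'->B->plug->B
Char 12 ('G'): step: R->2, L=7; G->plug->G->R->E->L->E->refl->H->L'->A->R'->A->plug->A
Final: ciphertext=BFGAABFFDHBA, RIGHT=2, LEFT=7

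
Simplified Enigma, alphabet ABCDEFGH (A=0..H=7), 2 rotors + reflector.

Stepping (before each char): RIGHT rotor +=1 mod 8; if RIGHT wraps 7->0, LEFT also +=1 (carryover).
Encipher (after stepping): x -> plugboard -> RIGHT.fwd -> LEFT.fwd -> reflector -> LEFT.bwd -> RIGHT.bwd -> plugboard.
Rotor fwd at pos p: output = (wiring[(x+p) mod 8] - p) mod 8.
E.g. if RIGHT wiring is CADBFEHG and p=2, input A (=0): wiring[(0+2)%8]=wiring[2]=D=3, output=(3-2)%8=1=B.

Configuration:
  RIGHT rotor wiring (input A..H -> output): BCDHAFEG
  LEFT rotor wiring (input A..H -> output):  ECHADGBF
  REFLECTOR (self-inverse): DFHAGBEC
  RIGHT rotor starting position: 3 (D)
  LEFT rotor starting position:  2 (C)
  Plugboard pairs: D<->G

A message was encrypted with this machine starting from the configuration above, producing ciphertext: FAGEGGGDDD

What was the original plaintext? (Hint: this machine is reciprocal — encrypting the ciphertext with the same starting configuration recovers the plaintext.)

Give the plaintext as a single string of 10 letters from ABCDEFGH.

Answer: ADABCFDEHC

Derivation:
Char 1 ('F'): step: R->4, L=2; F->plug->F->R->G->L->C->refl->H->L'->E->R'->A->plug->A
Char 2 ('A'): step: R->5, L=2; A->plug->A->R->A->L->F->refl->B->L'->C->R'->G->plug->D
Char 3 ('G'): step: R->6, L=2; G->plug->D->R->E->L->H->refl->C->L'->G->R'->A->plug->A
Char 4 ('E'): step: R->7, L=2; E->plug->E->R->A->L->F->refl->B->L'->C->R'->B->plug->B
Char 5 ('G'): step: R->0, L->3 (L advanced); G->plug->D->R->H->L->E->refl->G->L'->D->R'->C->plug->C
Char 6 ('G'): step: R->1, L=3; G->plug->D->R->H->L->E->refl->G->L'->D->R'->F->plug->F
Char 7 ('G'): step: R->2, L=3; G->plug->D->R->D->L->G->refl->E->L'->H->R'->G->plug->D
Char 8 ('D'): step: R->3, L=3; D->plug->G->R->H->L->E->refl->G->L'->D->R'->E->plug->E
Char 9 ('D'): step: R->4, L=3; D->plug->G->R->H->L->E->refl->G->L'->D->R'->H->plug->H
Char 10 ('D'): step: R->5, L=3; D->plug->G->R->C->L->D->refl->A->L'->B->R'->C->plug->C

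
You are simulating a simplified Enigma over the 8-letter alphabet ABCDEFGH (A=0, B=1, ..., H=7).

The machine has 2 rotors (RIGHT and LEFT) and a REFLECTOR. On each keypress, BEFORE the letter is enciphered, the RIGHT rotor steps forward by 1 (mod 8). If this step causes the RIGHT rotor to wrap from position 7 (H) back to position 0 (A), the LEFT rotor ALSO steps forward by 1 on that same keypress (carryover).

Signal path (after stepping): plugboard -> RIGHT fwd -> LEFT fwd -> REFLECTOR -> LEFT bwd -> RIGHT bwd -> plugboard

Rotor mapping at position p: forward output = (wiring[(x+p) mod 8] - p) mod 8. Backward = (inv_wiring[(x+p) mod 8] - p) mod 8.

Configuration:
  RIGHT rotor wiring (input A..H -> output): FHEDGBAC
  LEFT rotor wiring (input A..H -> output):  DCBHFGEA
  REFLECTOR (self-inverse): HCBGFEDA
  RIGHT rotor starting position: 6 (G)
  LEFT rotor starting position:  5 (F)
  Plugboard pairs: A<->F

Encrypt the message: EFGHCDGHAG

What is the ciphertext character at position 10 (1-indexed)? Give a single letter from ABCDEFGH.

Char 1 ('E'): step: R->7, L=5; E->plug->E->R->E->L->F->refl->E->L'->F->R'->D->plug->D
Char 2 ('F'): step: R->0, L->6 (L advanced); F->plug->A->R->F->L->B->refl->C->L'->B->R'->F->plug->A
Char 3 ('G'): step: R->1, L=6; G->plug->G->R->B->L->C->refl->B->L'->F->R'->D->plug->D
Char 4 ('H'): step: R->2, L=6; H->plug->H->R->F->L->B->refl->C->L'->B->R'->B->plug->B
Char 5 ('C'): step: R->3, L=6; C->plug->C->R->G->L->H->refl->A->L'->H->R'->E->plug->E
Char 6 ('D'): step: R->4, L=6; D->plug->D->R->G->L->H->refl->A->L'->H->R'->H->plug->H
Char 7 ('G'): step: R->5, L=6; G->plug->G->R->G->L->H->refl->A->L'->H->R'->F->plug->A
Char 8 ('H'): step: R->6, L=6; H->plug->H->R->D->L->E->refl->F->L'->C->R'->A->plug->F
Char 9 ('A'): step: R->7, L=6; A->plug->F->R->H->L->A->refl->H->L'->G->R'->B->plug->B
Char 10 ('G'): step: R->0, L->7 (L advanced); G->plug->G->R->A->L->B->refl->C->L'->D->R'->D->plug->D

D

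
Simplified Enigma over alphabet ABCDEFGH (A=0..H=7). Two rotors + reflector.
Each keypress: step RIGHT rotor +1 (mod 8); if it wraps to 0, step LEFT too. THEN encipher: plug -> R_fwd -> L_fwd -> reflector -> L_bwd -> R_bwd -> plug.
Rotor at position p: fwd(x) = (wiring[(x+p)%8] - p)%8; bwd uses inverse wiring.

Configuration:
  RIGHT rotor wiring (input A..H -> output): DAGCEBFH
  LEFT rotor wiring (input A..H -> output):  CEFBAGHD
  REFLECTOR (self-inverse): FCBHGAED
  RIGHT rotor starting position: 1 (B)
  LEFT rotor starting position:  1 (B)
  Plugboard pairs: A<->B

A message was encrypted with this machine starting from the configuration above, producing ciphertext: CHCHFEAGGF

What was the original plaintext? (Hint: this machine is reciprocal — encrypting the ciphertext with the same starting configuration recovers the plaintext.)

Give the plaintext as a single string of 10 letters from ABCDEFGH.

Answer: BFADDBFFAA

Derivation:
Char 1 ('C'): step: R->2, L=1; C->plug->C->R->C->L->A->refl->F->L'->E->R'->A->plug->B
Char 2 ('H'): step: R->3, L=1; H->plug->H->R->D->L->H->refl->D->L'->A->R'->F->plug->F
Char 3 ('C'): step: R->4, L=1; C->plug->C->R->B->L->E->refl->G->L'->F->R'->B->plug->A
Char 4 ('H'): step: R->5, L=1; H->plug->H->R->H->L->B->refl->C->L'->G->R'->D->plug->D
Char 5 ('F'): step: R->6, L=1; F->plug->F->R->E->L->F->refl->A->L'->C->R'->D->plug->D
Char 6 ('E'): step: R->7, L=1; E->plug->E->R->D->L->H->refl->D->L'->A->R'->A->plug->B
Char 7 ('A'): step: R->0, L->2 (L advanced); A->plug->B->R->A->L->D->refl->H->L'->B->R'->F->plug->F
Char 8 ('G'): step: R->1, L=2; G->plug->G->R->G->L->A->refl->F->L'->E->R'->F->plug->F
Char 9 ('G'): step: R->2, L=2; G->plug->G->R->B->L->H->refl->D->L'->A->R'->B->plug->A
Char 10 ('F'): step: R->3, L=2; F->plug->F->R->A->L->D->refl->H->L'->B->R'->B->plug->A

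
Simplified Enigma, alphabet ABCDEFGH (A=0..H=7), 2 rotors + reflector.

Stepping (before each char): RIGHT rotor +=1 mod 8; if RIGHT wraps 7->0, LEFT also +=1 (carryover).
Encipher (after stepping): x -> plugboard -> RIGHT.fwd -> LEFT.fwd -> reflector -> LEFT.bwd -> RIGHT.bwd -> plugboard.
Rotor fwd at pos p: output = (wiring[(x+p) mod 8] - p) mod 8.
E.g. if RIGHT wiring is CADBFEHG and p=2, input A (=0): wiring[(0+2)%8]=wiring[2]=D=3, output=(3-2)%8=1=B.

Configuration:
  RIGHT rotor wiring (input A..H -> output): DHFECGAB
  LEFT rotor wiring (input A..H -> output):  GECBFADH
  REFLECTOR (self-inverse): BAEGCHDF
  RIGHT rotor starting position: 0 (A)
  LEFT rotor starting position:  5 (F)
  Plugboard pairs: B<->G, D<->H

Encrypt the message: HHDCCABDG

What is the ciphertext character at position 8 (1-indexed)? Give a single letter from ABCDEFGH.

Char 1 ('H'): step: R->1, L=5; H->plug->D->R->B->L->G->refl->D->L'->A->R'->G->plug->B
Char 2 ('H'): step: R->2, L=5; H->plug->D->R->E->L->H->refl->F->L'->F->R'->H->plug->D
Char 3 ('D'): step: R->3, L=5; D->plug->H->R->C->L->C->refl->E->L'->G->R'->E->plug->E
Char 4 ('C'): step: R->4, L=5; C->plug->C->R->E->L->H->refl->F->L'->F->R'->D->plug->H
Char 5 ('C'): step: R->5, L=5; C->plug->C->R->E->L->H->refl->F->L'->F->R'->H->plug->D
Char 6 ('A'): step: R->6, L=5; A->plug->A->R->C->L->C->refl->E->L'->G->R'->F->plug->F
Char 7 ('B'): step: R->7, L=5; B->plug->G->R->H->L->A->refl->B->L'->D->R'->F->plug->F
Char 8 ('D'): step: R->0, L->6 (L advanced); D->plug->H->R->B->L->B->refl->A->L'->C->R'->E->plug->E

E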